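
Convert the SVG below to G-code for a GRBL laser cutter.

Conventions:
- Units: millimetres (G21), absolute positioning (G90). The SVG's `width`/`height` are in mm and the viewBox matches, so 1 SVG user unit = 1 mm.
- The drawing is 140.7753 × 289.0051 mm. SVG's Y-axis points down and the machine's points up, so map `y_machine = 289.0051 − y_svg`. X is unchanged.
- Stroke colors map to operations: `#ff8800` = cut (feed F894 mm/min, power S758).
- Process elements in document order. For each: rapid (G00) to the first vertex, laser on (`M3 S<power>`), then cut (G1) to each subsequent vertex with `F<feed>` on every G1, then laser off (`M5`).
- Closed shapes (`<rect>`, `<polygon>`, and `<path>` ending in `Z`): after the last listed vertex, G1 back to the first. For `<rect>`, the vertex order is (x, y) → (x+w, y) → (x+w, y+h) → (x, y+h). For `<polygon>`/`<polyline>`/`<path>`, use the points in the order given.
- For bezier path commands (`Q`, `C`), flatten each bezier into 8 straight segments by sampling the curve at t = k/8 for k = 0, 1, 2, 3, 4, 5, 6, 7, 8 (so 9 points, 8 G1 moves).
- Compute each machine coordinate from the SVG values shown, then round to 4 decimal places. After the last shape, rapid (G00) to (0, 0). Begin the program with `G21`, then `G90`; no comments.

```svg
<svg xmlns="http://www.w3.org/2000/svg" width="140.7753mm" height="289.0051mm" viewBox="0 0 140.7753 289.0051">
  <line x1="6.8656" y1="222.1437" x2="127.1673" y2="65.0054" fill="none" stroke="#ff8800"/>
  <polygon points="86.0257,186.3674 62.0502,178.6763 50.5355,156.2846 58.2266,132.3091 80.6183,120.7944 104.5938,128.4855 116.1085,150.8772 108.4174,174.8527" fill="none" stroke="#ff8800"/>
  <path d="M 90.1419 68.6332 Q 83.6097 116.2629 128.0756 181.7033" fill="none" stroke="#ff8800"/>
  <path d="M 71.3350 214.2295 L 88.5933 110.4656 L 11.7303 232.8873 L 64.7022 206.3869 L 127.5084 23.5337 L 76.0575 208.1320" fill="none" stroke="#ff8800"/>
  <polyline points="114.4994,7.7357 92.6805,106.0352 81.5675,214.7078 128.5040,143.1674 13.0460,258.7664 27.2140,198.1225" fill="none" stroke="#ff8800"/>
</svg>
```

viewBox `0 0 140.7753 289.0051` with mm width/height → 1 unit = 1 mm. Flip: y_m = 289.0051 − y_svg.

**Shape 1** — `<line>` line segment, stroke `#ff8800` → cut (S758, F894). Machine vertices: (6.8656,66.8614) → (127.1673,223.9997). Open path.

**Shape 2** — `<polygon>` regular polygon, stroke `#ff8800` → cut (S758, F894). Machine vertices: (86.0257,102.6377) → (62.0502,110.3288) → (50.5355,132.7205) → (58.2266,156.6960) → (80.6183,168.2107) → (104.5938,160.5196) → (116.1085,138.1279) → (108.4174,114.1524) → (86.0257,102.6377). Closed: final G1 returns to the first vertex.

**Shape 3** — `<path>` quadratic bezier, stroke `#ff8800` → cut (S758, F894). Control points (SVG): P0=(90.1419,68.6332), P1=(83.6097,116.2629), P2=(128.0756,181.7033); sampled at t=k/8. Machine vertices: (90.1419,220.3719) → (89.3057,208.1862) → (90.0632,195.4439) → (92.4144,182.1450) → (96.3592,168.2895) → (101.8978,153.8775) → (109.0300,138.9088) → (117.7560,123.3836) → (128.0756,107.3018). Open path.

**Shape 4** — `<path>` open polyline, stroke `#ff8800` → cut (S758, F894). Machine vertices: (71.3350,74.7756) → (88.5933,178.5395) → (11.7303,56.1178) → (64.7022,82.6182) → (127.5084,265.4714) → (76.0575,80.8731). Open path.

**Shape 5** — `<polyline>` open polyline, stroke `#ff8800` → cut (S758, F894). Machine vertices: (114.4994,281.2694) → (92.6805,182.9699) → (81.5675,74.2973) → (128.5040,145.8377) → (13.0460,30.2387) → (27.2140,90.8826). Open path.

G21
G90
G00 X6.8656 Y66.8614
M3 S758
G1 X127.1673 Y223.9997 F894
M5
G00 X86.0257 Y102.6377
M3 S758
G1 X62.0502 Y110.3288 F894
G1 X50.5355 Y132.7205 F894
G1 X58.2266 Y156.6960 F894
G1 X80.6183 Y168.2107 F894
G1 X104.5938 Y160.5196 F894
G1 X116.1085 Y138.1279 F894
G1 X108.4174 Y114.1524 F894
G1 X86.0257 Y102.6377 F894
M5
G00 X90.1419 Y220.3719
M3 S758
G1 X89.3057 Y208.1862 F894
G1 X90.0632 Y195.4439 F894
G1 X92.4144 Y182.1450 F894
G1 X96.3592 Y168.2895 F894
G1 X101.8978 Y153.8775 F894
G1 X109.0300 Y138.9088 F894
G1 X117.7560 Y123.3836 F894
G1 X128.0756 Y107.3018 F894
M5
G00 X71.3350 Y74.7756
M3 S758
G1 X88.5933 Y178.5395 F894
G1 X11.7303 Y56.1178 F894
G1 X64.7022 Y82.6182 F894
G1 X127.5084 Y265.4714 F894
G1 X76.0575 Y80.8731 F894
M5
G00 X114.4994 Y281.2694
M3 S758
G1 X92.6805 Y182.9699 F894
G1 X81.5675 Y74.2973 F894
G1 X128.5040 Y145.8377 F894
G1 X13.0460 Y30.2387 F894
G1 X27.2140 Y90.8826 F894
M5
G00 X0.0000 Y0.0000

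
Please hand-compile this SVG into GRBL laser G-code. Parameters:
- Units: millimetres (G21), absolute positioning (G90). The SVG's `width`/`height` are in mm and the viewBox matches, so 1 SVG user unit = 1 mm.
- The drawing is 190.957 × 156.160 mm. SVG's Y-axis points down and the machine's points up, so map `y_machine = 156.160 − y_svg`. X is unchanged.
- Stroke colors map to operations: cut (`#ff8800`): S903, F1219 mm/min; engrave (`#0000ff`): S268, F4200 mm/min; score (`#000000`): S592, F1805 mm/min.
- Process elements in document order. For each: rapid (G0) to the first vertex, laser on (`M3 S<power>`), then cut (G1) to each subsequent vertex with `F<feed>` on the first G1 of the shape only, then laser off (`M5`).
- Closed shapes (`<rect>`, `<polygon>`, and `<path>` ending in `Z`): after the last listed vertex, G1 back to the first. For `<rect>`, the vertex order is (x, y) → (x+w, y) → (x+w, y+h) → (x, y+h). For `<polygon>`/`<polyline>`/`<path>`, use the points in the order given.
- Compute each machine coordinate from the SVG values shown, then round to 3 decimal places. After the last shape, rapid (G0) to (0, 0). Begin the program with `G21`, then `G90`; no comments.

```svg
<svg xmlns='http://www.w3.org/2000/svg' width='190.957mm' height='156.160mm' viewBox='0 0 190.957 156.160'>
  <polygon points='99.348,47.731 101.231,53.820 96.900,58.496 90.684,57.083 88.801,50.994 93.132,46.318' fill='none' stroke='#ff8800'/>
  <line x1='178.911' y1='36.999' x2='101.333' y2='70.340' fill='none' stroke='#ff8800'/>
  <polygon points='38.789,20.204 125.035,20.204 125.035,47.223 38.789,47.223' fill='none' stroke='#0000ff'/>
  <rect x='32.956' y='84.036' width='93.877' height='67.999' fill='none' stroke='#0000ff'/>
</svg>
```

G21
G90
G0 X99.348 Y108.429
M3 S903
G1 X101.231 Y102.340 F1219
G1 X96.900 Y97.664
G1 X90.684 Y99.077
G1 X88.801 Y105.166
G1 X93.132 Y109.842
G1 X99.348 Y108.429
M5
G0 X178.911 Y119.161
M3 S903
G1 X101.333 Y85.820 F1219
M5
G0 X38.789 Y135.956
M3 S268
G1 X125.035 Y135.956 F4200
G1 X125.035 Y108.937
G1 X38.789 Y108.937
G1 X38.789 Y135.956
M5
G0 X32.956 Y72.124
M3 S268
G1 X126.833 Y72.124 F4200
G1 X126.833 Y4.125
G1 X32.956 Y4.125
G1 X32.956 Y72.124
M5
G0 X0.000 Y0.000

1 u = 1 mm; y_m = 156.160 − y.

[1] `<polygon>` regular polygon, #ff8800→cut S903 F1219: (99.348,108.429) → (101.231,102.340) → (96.900,97.664) → (90.684,99.077) → (88.801,105.166) → (93.132,109.842) → (99.348,108.429) (closed)

[2] `<line>` line segment, #ff8800→cut S903 F1219: (178.911,119.161) → (101.333,85.820)

[3] `<polygon>` rectangle, #0000ff→engrave S268 F4200: (38.789,135.956) → (125.035,135.956) → (125.035,108.937) → (38.789,108.937) → (38.789,135.956) (closed)

[4] `<rect>` rectangle, #0000ff→engrave S268 F4200: (32.956,72.124) → (126.833,72.124) → (126.833,4.125) → (32.956,4.125) → (32.956,72.124) (closed)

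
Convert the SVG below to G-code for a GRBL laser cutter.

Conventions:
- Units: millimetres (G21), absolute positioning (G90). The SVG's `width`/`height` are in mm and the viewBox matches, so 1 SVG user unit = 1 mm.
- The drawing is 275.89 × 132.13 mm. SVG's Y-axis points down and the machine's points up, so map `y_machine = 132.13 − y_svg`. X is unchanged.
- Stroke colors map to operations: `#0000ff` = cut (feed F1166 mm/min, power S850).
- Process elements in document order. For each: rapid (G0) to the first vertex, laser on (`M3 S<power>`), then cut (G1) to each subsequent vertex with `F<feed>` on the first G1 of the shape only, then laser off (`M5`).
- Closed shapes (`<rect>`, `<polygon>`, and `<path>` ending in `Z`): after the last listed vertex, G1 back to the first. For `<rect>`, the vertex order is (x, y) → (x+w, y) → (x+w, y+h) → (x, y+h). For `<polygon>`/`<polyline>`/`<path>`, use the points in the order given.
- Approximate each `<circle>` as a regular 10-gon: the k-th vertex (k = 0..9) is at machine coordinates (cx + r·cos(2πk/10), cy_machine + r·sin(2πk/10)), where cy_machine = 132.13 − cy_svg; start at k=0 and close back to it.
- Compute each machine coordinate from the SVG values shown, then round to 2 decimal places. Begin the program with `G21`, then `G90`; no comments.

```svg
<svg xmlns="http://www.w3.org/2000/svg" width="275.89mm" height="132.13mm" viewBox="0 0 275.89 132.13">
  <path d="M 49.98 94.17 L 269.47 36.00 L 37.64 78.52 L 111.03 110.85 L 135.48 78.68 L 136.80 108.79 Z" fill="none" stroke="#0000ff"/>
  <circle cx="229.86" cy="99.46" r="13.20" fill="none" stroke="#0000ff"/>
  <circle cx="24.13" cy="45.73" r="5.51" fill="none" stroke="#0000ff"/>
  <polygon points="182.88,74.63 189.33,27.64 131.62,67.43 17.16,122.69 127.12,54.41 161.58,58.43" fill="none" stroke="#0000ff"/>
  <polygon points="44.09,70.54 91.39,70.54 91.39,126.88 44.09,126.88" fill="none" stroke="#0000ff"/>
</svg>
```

G21
G90
G0 X49.98 Y37.96
M3 S850
G1 X269.47 Y96.13 F1166
G1 X37.64 Y53.61
G1 X111.03 Y21.28
G1 X135.48 Y53.45
G1 X136.80 Y23.34
G1 X49.98 Y37.96
M5
G0 X243.06 Y32.67
M3 S850
G1 X240.54 Y40.43 F1166
G1 X233.94 Y45.22
G1 X225.78 Y45.22
G1 X219.18 Y40.43
G1 X216.66 Y32.67
G1 X219.18 Y24.91
G1 X225.78 Y20.12
G1 X233.94 Y20.12
G1 X240.54 Y24.91
G1 X243.06 Y32.67
M5
G0 X29.64 Y86.40
M3 S850
G1 X28.59 Y89.64 F1166
G1 X25.83 Y91.64
G1 X22.43 Y91.64
G1 X19.67 Y89.64
G1 X18.62 Y86.40
G1 X19.67 Y83.16
G1 X22.43 Y81.16
G1 X25.83 Y81.16
G1 X28.59 Y83.16
G1 X29.64 Y86.40
M5
G0 X182.88 Y57.50
M3 S850
G1 X189.33 Y104.49 F1166
G1 X131.62 Y64.70
G1 X17.16 Y9.44
G1 X127.12 Y77.72
G1 X161.58 Y73.70
G1 X182.88 Y57.50
M5
G0 X44.09 Y61.59
M3 S850
G1 X91.39 Y61.59 F1166
G1 X91.39 Y5.25
G1 X44.09 Y5.25
G1 X44.09 Y61.59
M5

1 u = 1 mm; y_m = 132.13 − y.

[1] `<path>` closed polygon, #0000ff→cut S850 F1166: (49.98,37.96) → (269.47,96.13) → (37.64,53.61) → (111.03,21.28) → (135.48,53.45) → (136.80,23.34) → (49.98,37.96) (closed)

[2] `<circle>` circle, #0000ff→cut S850 F1166: (243.06,32.67) → (240.54,40.43) → (233.94,45.22) → (225.78,45.22) → (219.18,40.43) → (216.66,32.67) → (219.18,24.91) → (225.78,20.12) → (233.94,20.12) → (240.54,24.91) → (243.06,32.67) (closed)

[3] `<circle>` circle, #0000ff→cut S850 F1166: (29.64,86.40) → (28.59,89.64) → (25.83,91.64) → (22.43,91.64) → (19.67,89.64) → (18.62,86.40) → (19.67,83.16) → (22.43,81.16) → (25.83,81.16) → (28.59,83.16) → (29.64,86.40) (closed)

[4] `<polygon>` closed polygon, #0000ff→cut S850 F1166: (182.88,57.50) → (189.33,104.49) → (131.62,64.70) → (17.16,9.44) → (127.12,77.72) → (161.58,73.70) → (182.88,57.50) (closed)

[5] `<polygon>` rectangle, #0000ff→cut S850 F1166: (44.09,61.59) → (91.39,61.59) → (91.39,5.25) → (44.09,5.25) → (44.09,61.59) (closed)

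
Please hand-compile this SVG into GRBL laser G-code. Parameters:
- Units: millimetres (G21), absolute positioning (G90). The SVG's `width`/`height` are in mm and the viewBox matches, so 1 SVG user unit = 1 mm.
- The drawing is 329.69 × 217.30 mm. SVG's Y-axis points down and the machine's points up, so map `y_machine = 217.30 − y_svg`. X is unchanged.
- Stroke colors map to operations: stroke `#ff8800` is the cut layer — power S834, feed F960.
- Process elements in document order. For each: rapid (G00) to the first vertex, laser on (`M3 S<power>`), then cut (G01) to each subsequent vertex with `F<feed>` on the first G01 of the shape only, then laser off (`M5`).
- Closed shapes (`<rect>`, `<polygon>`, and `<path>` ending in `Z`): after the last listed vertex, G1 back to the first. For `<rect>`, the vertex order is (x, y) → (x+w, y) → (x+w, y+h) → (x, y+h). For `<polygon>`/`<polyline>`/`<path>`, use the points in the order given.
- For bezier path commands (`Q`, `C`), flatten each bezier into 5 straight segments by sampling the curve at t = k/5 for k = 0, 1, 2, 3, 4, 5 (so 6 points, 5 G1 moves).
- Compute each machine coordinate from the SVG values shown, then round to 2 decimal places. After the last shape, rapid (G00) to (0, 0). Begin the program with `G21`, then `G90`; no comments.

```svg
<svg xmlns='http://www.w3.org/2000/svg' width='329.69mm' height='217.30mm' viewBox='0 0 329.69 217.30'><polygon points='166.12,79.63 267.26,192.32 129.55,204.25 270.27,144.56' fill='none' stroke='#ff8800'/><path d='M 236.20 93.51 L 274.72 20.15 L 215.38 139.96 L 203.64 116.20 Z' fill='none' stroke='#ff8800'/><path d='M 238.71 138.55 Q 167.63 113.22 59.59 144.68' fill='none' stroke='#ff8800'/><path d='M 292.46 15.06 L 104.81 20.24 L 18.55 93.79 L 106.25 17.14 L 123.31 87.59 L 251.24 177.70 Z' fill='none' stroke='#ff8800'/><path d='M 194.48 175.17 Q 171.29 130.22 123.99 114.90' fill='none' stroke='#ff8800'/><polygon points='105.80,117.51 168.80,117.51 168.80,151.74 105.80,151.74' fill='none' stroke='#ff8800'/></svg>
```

Since the viewBox matches the mm dimensions, user units are millimetres directly. The only transform is the Y-flip y_m = 217.30 − y_svg.

Shape 1 is a closed polygon drawn with `<polygon>`. Its stroke #ff8800 means cut at S834, F960. After flipping Y the toolpath is (166.12,137.67) → (267.26,24.98) → (129.55,13.05) → (270.27,72.74) → (166.12,137.67), returning to the start.

Shape 2 is a closed polygon drawn with `<path>`. Its stroke #ff8800 means cut at S834, F960. After flipping Y the toolpath is (236.20,123.79) → (274.72,197.15) → (215.38,77.34) → (203.64,101.10) → (236.20,123.79), returning to the start.

Shape 3 is a quadratic bezier drawn with `<path>`. Its stroke #ff8800 means cut at S834, F960. After flipping Y the toolpath is (238.71,78.75) → (208.80,86.61) → (175.93,89.93) → (140.11,88.70) → (101.33,82.93) → (59.59,72.62).

Shape 4 is a closed polygon drawn with `<path>`. Its stroke #ff8800 means cut at S834, F960. After flipping Y the toolpath is (292.46,202.24) → (104.81,197.06) → (18.55,123.51) → (106.25,200.16) → (123.31,129.71) → (251.24,39.60) → (292.46,202.24), returning to the start.

Shape 5 is a quadratic bezier drawn with `<path>`. Its stroke #ff8800 means cut at S834, F960. After flipping Y the toolpath is (194.48,42.13) → (184.24,58.92) → (172.07,73.35) → (157.97,85.40) → (141.95,95.09) → (123.99,102.40).

Shape 6 is a rectangle drawn with `<polygon>`. Its stroke #ff8800 means cut at S834, F960. After flipping Y the toolpath is (105.80,99.79) → (168.80,99.79) → (168.80,65.56) → (105.80,65.56) → (105.80,99.79), returning to the start.

G21
G90
G00 X166.12 Y137.67
M3 S834
G01 X267.26 Y24.98 F960
G01 X129.55 Y13.05
G01 X270.27 Y72.74
G01 X166.12 Y137.67
M5
G00 X236.20 Y123.79
M3 S834
G01 X274.72 Y197.15 F960
G01 X215.38 Y77.34
G01 X203.64 Y101.10
G01 X236.20 Y123.79
M5
G00 X238.71 Y78.75
M3 S834
G01 X208.80 Y86.61 F960
G01 X175.93 Y89.93
G01 X140.11 Y88.70
G01 X101.33 Y82.93
G01 X59.59 Y72.62
M5
G00 X292.46 Y202.24
M3 S834
G01 X104.81 Y197.06 F960
G01 X18.55 Y123.51
G01 X106.25 Y200.16
G01 X123.31 Y129.71
G01 X251.24 Y39.60
G01 X292.46 Y202.24
M5
G00 X194.48 Y42.13
M3 S834
G01 X184.24 Y58.92 F960
G01 X172.07 Y73.35
G01 X157.97 Y85.40
G01 X141.95 Y95.09
G01 X123.99 Y102.40
M5
G00 X105.80 Y99.79
M3 S834
G01 X168.80 Y99.79 F960
G01 X168.80 Y65.56
G01 X105.80 Y65.56
G01 X105.80 Y99.79
M5
G00 X0.00 Y0.00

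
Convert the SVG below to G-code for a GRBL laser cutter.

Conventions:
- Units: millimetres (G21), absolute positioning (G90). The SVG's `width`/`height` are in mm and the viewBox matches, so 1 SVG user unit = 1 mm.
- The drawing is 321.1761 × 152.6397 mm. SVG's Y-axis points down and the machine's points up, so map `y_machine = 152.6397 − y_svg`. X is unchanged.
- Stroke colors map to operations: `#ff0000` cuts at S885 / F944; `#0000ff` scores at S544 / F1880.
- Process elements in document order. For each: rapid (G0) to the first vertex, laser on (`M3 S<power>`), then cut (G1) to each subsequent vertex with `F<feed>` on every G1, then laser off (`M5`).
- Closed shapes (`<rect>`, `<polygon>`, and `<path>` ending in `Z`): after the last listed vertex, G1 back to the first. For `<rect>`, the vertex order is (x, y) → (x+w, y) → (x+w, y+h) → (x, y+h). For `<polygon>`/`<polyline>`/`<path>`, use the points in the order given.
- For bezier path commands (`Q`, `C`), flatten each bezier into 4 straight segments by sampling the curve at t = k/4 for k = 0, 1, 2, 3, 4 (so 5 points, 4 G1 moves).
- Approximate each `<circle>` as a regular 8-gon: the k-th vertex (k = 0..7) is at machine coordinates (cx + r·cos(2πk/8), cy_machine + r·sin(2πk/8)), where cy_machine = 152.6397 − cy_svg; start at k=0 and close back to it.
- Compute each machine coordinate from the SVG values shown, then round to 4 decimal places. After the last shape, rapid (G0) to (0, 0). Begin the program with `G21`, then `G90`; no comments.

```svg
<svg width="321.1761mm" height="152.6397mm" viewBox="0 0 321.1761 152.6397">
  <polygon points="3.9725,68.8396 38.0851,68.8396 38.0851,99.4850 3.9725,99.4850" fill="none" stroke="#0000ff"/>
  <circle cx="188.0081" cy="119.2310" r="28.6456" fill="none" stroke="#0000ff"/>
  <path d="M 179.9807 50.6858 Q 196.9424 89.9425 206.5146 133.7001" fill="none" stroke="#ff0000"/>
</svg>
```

G21
G90
G0 X3.9725 Y83.8001
M3 S544
G1 X38.0851 Y83.8001 F1880
G1 X38.0851 Y53.1547 F1880
G1 X3.9725 Y53.1547 F1880
G1 X3.9725 Y83.8001 F1880
M5
G0 X216.6537 Y33.4087
M3 S544
G1 X208.2636 Y53.6642 F1880
G1 X188.0081 Y62.0543 F1880
G1 X167.7526 Y53.6642 F1880
G1 X159.3625 Y33.4087 F1880
G1 X167.7526 Y13.1532 F1880
G1 X188.0081 Y4.7631 F1880
G1 X208.2636 Y13.1532 F1880
G1 X216.6537 Y33.4087 F1880
M5
G0 X179.9807 Y101.9539
M3 S885
G1 X187.9997 Y82.0442 F944
G1 X195.0950 Y61.5720 F944
G1 X201.2667 Y40.5371 F944
G1 X206.5146 Y18.9396 F944
M5
G0 X0.0000 Y0.0000

viewBox `0 0 321.1761 152.6397` with mm width/height → 1 unit = 1 mm. Flip: y_m = 152.6397 − y_svg.

**Shape 1** — `<polygon>` rectangle, stroke `#0000ff` → score (S544, F1880). Machine vertices: (3.9725,83.8001) → (38.0851,83.8001) → (38.0851,53.1547) → (3.9725,53.1547) → (3.9725,83.8001). Closed: final G1 returns to the first vertex.

**Shape 2** — `<circle>` circle, stroke `#0000ff` → score (S544, F1880). Machine vertices: (216.6537,33.4087) → (208.2636,53.6642) → (188.0081,62.0543) → (167.7526,53.6642) → (159.3625,33.4087) → (167.7526,13.1532) → (188.0081,4.7631) → (208.2636,13.1532) → (216.6537,33.4087). Closed: final G1 returns to the first vertex.

**Shape 3** — `<path>` quadratic bezier, stroke `#ff0000` → cut (S885, F944). Control points (SVG): P0=(179.9807,50.6858), P1=(196.9424,89.9425), P2=(206.5146,133.7001); sampled at t=k/4. Machine vertices: (179.9807,101.9539) → (187.9997,82.0442) → (195.0950,61.5720) → (201.2667,40.5371) → (206.5146,18.9396). Open path.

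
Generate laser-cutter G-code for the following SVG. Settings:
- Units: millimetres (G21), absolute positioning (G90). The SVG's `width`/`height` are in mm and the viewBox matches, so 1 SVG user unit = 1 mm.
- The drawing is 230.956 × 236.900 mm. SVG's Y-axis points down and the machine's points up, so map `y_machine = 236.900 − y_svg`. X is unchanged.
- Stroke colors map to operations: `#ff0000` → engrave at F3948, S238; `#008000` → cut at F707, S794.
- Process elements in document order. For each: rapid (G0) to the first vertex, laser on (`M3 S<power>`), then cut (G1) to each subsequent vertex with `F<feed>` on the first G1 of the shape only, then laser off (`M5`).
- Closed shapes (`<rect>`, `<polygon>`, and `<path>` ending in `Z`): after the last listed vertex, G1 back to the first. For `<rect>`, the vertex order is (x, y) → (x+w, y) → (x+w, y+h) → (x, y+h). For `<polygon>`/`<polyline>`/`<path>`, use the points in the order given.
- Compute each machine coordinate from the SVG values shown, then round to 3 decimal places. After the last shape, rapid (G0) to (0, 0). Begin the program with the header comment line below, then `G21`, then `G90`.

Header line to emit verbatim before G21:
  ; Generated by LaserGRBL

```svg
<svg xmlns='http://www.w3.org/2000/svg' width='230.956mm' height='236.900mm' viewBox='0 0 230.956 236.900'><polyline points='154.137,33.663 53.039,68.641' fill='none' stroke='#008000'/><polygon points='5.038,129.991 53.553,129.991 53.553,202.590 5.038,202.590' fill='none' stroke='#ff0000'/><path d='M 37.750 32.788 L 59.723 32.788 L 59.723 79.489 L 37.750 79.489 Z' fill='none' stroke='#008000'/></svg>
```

; Generated by LaserGRBL
G21
G90
G0 X154.137 Y203.237
M3 S794
G1 X53.039 Y168.259 F707
M5
G0 X5.038 Y106.909
M3 S238
G1 X53.553 Y106.909 F3948
G1 X53.553 Y34.310
G1 X5.038 Y34.310
G1 X5.038 Y106.909
M5
G0 X37.750 Y204.112
M3 S794
G1 X59.723 Y204.112 F707
G1 X59.723 Y157.411
G1 X37.750 Y157.411
G1 X37.750 Y204.112
M5
G0 X0.000 Y0.000

Since the viewBox matches the mm dimensions, user units are millimetres directly. The only transform is the Y-flip y_m = 236.900 − y_svg.

Shape 1 is a line segment drawn with `<polyline>`. Its stroke #008000 means cut at S794, F707. After flipping Y the toolpath is (154.137,203.237) → (53.039,168.259).

Shape 2 is a rectangle drawn with `<polygon>`. Its stroke #ff0000 means engrave at S238, F3948. After flipping Y the toolpath is (5.038,106.909) → (53.553,106.909) → (53.553,34.310) → (5.038,34.310) → (5.038,106.909), returning to the start.

Shape 3 is a rectangle drawn with `<path>`. Its stroke #008000 means cut at S794, F707. After flipping Y the toolpath is (37.750,204.112) → (59.723,204.112) → (59.723,157.411) → (37.750,157.411) → (37.750,204.112), returning to the start.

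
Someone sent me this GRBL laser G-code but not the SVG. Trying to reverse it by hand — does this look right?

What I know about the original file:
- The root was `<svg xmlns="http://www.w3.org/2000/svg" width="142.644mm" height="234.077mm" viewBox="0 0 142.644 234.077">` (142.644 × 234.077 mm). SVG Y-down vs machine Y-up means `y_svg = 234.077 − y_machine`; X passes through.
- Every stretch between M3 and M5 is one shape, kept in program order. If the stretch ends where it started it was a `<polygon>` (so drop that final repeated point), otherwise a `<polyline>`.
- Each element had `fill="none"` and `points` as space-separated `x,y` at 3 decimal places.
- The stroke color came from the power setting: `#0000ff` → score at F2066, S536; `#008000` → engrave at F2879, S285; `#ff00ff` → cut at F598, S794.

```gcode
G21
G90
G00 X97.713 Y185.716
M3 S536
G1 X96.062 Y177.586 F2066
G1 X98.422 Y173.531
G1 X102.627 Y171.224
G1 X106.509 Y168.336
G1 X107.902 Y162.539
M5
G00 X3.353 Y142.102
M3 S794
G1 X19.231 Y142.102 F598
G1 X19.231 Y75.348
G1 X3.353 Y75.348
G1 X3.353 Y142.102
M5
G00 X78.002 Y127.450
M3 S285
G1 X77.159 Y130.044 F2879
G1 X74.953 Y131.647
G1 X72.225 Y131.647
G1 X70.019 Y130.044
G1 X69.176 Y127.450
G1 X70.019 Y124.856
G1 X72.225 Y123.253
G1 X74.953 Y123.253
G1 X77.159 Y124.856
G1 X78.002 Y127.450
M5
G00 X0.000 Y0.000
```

<svg xmlns="http://www.w3.org/2000/svg" width="142.644mm" height="234.077mm" viewBox="0 0 142.644 234.077">
  <polyline points="97.713,48.361 96.062,56.491 98.422,60.546 102.627,62.853 106.509,65.741 107.902,71.538" fill="none" stroke="#0000ff"/>
  <polygon points="3.353,91.975 19.231,91.975 19.231,158.729 3.353,158.729" fill="none" stroke="#ff00ff"/>
  <polygon points="78.002,106.627 77.159,104.033 74.953,102.430 72.225,102.430 70.019,104.033 69.176,106.627 70.019,109.221 72.225,110.824 74.953,110.824 77.159,109.221" fill="none" stroke="#008000"/>
</svg>

y_svg = 234.077 − y_m.

[1] S536→`#0000ff` (score); open run; points: 97.713,48.361 96.062,56.491 98.422,60.546 102.627,62.853 106.509,65.741 107.902,71.538

[2] S794→`#ff00ff` (cut); closed run; points: 3.353,91.975 19.231,91.975 19.231,158.729 3.353,158.729

[3] S285→`#008000` (engrave); closed run; points: 78.002,106.627 77.159,104.033 74.953,102.430 72.225,102.430 70.019,104.033 69.176,106.627 70.019,109.221 72.225,110.824 74.953,110.824 77.159,109.221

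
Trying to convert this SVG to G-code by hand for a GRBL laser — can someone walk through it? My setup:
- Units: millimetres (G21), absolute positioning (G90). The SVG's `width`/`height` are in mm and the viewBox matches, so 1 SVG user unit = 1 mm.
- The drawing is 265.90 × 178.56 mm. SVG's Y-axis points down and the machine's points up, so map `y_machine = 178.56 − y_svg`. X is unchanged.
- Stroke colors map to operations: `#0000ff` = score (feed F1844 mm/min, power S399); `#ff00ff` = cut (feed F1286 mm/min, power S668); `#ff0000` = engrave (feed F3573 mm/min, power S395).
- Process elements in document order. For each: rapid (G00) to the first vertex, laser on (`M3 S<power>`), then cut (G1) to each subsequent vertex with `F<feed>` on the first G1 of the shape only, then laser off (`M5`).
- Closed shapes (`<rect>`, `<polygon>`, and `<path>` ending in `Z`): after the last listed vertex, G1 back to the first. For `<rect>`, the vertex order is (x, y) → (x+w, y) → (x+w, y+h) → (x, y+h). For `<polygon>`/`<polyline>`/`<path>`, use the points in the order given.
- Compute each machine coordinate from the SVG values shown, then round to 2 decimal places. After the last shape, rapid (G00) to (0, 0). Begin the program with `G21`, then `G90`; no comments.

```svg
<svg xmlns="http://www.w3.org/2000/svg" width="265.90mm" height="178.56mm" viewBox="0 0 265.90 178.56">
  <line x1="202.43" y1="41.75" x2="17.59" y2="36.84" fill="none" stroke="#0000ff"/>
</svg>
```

Since the viewBox matches the mm dimensions, user units are millimetres directly. The only transform is the Y-flip y_m = 178.56 − y_svg.

Shape 1 is a line segment drawn with `<line>`. Its stroke #0000ff means score at S399, F1844. After flipping Y the toolpath is (202.43,136.81) → (17.59,141.72).

G21
G90
G00 X202.43 Y136.81
M3 S399
G1 X17.59 Y141.72 F1844
M5
G00 X0.00 Y0.00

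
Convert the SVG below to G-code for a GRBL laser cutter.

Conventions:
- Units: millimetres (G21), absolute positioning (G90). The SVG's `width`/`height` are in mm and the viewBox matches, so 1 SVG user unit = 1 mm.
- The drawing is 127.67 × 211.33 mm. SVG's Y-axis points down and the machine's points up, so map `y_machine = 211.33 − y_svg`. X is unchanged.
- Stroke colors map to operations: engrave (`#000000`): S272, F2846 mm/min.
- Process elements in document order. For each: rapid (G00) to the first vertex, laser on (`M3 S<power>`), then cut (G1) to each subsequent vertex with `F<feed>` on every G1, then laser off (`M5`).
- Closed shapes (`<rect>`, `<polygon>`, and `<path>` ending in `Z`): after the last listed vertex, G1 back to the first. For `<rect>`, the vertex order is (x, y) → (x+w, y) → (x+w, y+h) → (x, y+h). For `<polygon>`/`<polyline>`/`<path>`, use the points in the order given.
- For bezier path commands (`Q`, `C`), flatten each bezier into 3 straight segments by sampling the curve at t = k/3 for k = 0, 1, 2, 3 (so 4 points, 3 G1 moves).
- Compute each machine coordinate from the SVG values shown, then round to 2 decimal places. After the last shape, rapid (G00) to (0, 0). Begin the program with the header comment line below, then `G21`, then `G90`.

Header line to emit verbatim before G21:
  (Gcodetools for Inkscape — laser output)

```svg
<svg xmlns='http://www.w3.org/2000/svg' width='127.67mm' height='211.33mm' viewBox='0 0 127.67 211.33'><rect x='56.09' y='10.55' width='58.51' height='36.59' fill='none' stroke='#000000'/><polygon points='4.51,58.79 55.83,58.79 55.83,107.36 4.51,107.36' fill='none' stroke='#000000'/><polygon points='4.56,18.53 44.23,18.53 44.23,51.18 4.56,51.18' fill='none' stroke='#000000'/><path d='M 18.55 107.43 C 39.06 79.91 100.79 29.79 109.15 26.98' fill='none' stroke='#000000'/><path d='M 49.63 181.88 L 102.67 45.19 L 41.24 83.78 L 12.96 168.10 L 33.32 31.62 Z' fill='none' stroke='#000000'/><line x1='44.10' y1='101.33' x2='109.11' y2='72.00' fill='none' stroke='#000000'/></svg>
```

viewBox `0 0 127.67 211.33` with mm width/height → 1 unit = 1 mm. Flip: y_m = 211.33 − y_svg.

**Shape 1** — `<rect>` rectangle, stroke `#000000` → engrave (S272, F2846). Machine vertices: (56.09,200.78) → (114.60,200.78) → (114.60,164.19) → (56.09,164.19) → (56.09,200.78). Closed: final G1 returns to the first vertex.

**Shape 2** — `<polygon>` rectangle, stroke `#000000` → engrave (S272, F2846). Machine vertices: (4.51,152.54) → (55.83,152.54) → (55.83,103.97) → (4.51,103.97) → (4.51,152.54). Closed: final G1 returns to the first vertex.

**Shape 3** — `<polygon>` rectangle, stroke `#000000` → engrave (S272, F2846). Machine vertices: (4.56,192.80) → (44.23,192.80) → (44.23,160.15) → (4.56,160.15) → (4.56,192.80). Closed: final G1 returns to the first vertex.

**Shape 4** — `<path>` cubic bezier, stroke `#000000` → engrave (S272, F2846). Control points (SVG): P0=(18.55,107.43), P1=(39.06,79.91), P2=(100.79,29.79), P3=(109.15,26.98); sampled at t=k/3. Machine vertices: (18.55,103.90) → (49.30,136.36) → (86.50,168.36) → (109.15,184.35). Open path.

**Shape 5** — `<path>` closed polygon, stroke `#000000` → engrave (S272, F2846). Machine vertices: (49.63,29.45) → (102.67,166.14) → (41.24,127.55) → (12.96,43.23) → (33.32,179.71) → (49.63,29.45). Closed: final G1 returns to the first vertex.

**Shape 6** — `<line>` line segment, stroke `#000000` → engrave (S272, F2846). Machine vertices: (44.10,110.00) → (109.11,139.33). Open path.

(Gcodetools for Inkscape — laser output)
G21
G90
G00 X56.09 Y200.78
M3 S272
G1 X114.60 Y200.78 F2846
G1 X114.60 Y164.19 F2846
G1 X56.09 Y164.19 F2846
G1 X56.09 Y200.78 F2846
M5
G00 X4.51 Y152.54
M3 S272
G1 X55.83 Y152.54 F2846
G1 X55.83 Y103.97 F2846
G1 X4.51 Y103.97 F2846
G1 X4.51 Y152.54 F2846
M5
G00 X4.56 Y192.80
M3 S272
G1 X44.23 Y192.80 F2846
G1 X44.23 Y160.15 F2846
G1 X4.56 Y160.15 F2846
G1 X4.56 Y192.80 F2846
M5
G00 X18.55 Y103.90
M3 S272
G1 X49.30 Y136.36 F2846
G1 X86.50 Y168.36 F2846
G1 X109.15 Y184.35 F2846
M5
G00 X49.63 Y29.45
M3 S272
G1 X102.67 Y166.14 F2846
G1 X41.24 Y127.55 F2846
G1 X12.96 Y43.23 F2846
G1 X33.32 Y179.71 F2846
G1 X49.63 Y29.45 F2846
M5
G00 X44.10 Y110.00
M3 S272
G1 X109.11 Y139.33 F2846
M5
G00 X0.00 Y0.00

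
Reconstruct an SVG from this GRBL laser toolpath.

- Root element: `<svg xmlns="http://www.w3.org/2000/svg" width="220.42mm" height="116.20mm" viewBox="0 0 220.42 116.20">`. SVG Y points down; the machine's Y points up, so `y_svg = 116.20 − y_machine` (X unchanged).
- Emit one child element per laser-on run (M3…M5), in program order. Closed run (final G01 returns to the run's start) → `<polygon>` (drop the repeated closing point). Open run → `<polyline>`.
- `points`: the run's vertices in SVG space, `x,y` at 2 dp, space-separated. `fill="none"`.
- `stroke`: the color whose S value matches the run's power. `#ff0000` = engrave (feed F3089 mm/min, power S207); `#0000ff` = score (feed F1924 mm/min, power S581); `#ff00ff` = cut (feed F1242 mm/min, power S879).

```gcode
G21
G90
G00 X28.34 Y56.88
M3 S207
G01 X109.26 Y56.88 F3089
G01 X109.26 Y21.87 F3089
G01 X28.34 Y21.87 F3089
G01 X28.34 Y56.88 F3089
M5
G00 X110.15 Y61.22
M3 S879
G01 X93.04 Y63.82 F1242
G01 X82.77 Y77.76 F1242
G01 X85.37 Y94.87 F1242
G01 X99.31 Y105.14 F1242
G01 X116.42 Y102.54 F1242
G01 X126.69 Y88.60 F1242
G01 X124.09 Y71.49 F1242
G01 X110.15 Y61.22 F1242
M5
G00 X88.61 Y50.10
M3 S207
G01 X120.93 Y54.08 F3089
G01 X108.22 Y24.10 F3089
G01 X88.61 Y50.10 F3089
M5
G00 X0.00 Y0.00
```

<svg xmlns="http://www.w3.org/2000/svg" width="220.42mm" height="116.20mm" viewBox="0 0 220.42 116.20">
  <polygon points="28.34,59.32 109.26,59.32 109.26,94.33 28.34,94.33" fill="none" stroke="#ff0000"/>
  <polygon points="110.15,54.98 93.04,52.38 82.77,38.44 85.37,21.33 99.31,11.06 116.42,13.66 126.69,27.60 124.09,44.71" fill="none" stroke="#ff00ff"/>
  <polygon points="88.61,66.10 120.93,62.12 108.22,92.10" fill="none" stroke="#ff0000"/>
</svg>

y_svg = 116.20 − y_m.

[1] S207→`#ff0000` (engrave); closed run; points: 28.34,59.32 109.26,59.32 109.26,94.33 28.34,94.33

[2] S879→`#ff00ff` (cut); closed run; points: 110.15,54.98 93.04,52.38 82.77,38.44 85.37,21.33 99.31,11.06 116.42,13.66 126.69,27.60 124.09,44.71

[3] S207→`#ff0000` (engrave); closed run; points: 88.61,66.10 120.93,62.12 108.22,92.10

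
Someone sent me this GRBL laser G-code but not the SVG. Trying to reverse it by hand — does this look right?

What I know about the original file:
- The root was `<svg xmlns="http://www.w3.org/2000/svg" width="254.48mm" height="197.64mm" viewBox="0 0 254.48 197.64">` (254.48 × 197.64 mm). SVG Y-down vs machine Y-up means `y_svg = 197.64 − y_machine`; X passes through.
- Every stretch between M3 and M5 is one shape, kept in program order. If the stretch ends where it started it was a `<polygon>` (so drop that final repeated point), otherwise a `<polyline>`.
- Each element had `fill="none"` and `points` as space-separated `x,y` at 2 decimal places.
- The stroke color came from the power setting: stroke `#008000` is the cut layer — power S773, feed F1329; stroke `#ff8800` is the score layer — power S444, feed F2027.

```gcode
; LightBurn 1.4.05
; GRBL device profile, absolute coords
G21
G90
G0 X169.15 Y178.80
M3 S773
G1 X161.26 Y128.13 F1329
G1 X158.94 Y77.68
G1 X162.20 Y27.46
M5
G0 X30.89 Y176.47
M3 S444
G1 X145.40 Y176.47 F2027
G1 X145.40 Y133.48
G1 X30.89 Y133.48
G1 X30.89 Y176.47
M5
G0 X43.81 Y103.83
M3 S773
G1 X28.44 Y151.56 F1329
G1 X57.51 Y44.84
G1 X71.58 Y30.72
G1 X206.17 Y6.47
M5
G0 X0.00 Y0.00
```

<svg xmlns="http://www.w3.org/2000/svg" width="254.48mm" height="197.64mm" viewBox="0 0 254.48 197.64">
  <polyline points="169.15,18.84 161.26,69.51 158.94,119.96 162.20,170.18" fill="none" stroke="#008000"/>
  <polygon points="30.89,21.17 145.40,21.17 145.40,64.16 30.89,64.16" fill="none" stroke="#ff8800"/>
  <polyline points="43.81,93.81 28.44,46.08 57.51,152.80 71.58,166.92 206.17,191.17" fill="none" stroke="#008000"/>
</svg>

Each laser-on run becomes one SVG element. Flip Y back into SVG space with y_svg = 197.64 − y_machine.

Run 1: S773 ⇒ cut layer `#008000`. The run is open, so emit a `<polyline>` with points (Y-flipped): 169.15,18.84 161.26,69.51 158.94,119.96 162.20,170.18.

Run 2: the run's S444 means `#ff8800` (score). The run returns to its start, so emit a `<polygon>` with points (Y-flipped): 30.89,21.17 145.40,21.17 145.40,64.16 30.89,64.16.

Run 3: S773 ⇒ cut layer `#008000`. The run is open, so emit a `<polyline>` with points (Y-flipped): 43.81,93.81 28.44,46.08 57.51,152.80 71.58,166.92 206.17,191.17.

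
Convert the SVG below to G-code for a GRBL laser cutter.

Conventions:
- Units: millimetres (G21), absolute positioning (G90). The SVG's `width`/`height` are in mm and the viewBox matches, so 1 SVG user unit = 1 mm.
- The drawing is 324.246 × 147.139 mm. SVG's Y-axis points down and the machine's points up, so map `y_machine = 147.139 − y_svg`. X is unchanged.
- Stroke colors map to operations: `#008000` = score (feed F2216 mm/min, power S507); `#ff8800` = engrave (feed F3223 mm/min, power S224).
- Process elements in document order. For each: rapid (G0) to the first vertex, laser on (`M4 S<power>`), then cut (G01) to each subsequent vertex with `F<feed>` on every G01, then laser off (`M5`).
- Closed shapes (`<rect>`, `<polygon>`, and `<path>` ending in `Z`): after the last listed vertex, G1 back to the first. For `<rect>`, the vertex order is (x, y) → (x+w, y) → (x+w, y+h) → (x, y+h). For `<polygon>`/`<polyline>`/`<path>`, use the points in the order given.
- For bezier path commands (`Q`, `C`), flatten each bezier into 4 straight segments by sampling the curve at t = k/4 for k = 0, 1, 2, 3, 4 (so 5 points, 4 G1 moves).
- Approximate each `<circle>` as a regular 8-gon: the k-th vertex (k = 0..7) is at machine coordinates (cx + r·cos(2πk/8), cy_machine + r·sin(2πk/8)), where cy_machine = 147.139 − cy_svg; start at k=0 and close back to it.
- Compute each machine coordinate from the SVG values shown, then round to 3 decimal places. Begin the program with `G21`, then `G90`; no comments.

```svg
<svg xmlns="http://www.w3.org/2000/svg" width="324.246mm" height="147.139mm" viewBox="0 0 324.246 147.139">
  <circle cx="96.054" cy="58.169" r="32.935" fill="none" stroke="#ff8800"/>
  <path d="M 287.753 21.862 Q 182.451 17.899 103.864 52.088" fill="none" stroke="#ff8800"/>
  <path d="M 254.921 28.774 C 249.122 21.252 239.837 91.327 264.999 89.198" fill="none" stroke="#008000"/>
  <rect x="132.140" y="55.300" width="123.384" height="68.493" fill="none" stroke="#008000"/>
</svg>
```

G21
G90
G0 X128.989 Y88.970
M4 S224
G01 X119.343 Y112.259 F3223
G01 X96.054 Y121.905 F3223
G01 X72.765 Y112.259 F3223
G01 X63.119 Y88.970 F3223
G01 X72.765 Y65.681 F3223
G01 X96.054 Y56.035 F3223
G01 X119.343 Y65.681 F3223
G01 X128.989 Y88.970 F3223
M5
G0 X287.753 Y125.277
M4 S224
G01 X236.772 Y124.874 F3223
G01 X189.130 Y119.702 F3223
G01 X144.827 Y109.761 F3223
G01 X103.864 Y95.051 F3223
M5
G0 X254.921 Y118.365
M4 S507
G01 X250.511 Y111.798 F2216
G01 X248.350 Y90.175 F2216
G01 X251.994 Y67.542 F2216
G01 X264.999 Y57.941 F2216
M5
G0 X132.140 Y91.839
M4 S507
G01 X255.524 Y91.839 F2216
G01 X255.524 Y23.346 F2216
G01 X132.140 Y23.346 F2216
G01 X132.140 Y91.839 F2216
M5

1 u = 1 mm; y_m = 147.139 − y.

[1] `<circle>` circle, #ff8800→engrave S224 F3223: (128.989,88.970) → (119.343,112.259) → (96.054,121.905) → (72.765,112.259) → (63.119,88.970) → (72.765,65.681) → (96.054,56.035) → (119.343,65.681) → (128.989,88.970) (closed)

[2] `<path>` quadratic bezier, #ff8800→engrave S224 F3223: (287.753,125.277) → (236.772,124.874) → (189.130,119.702) → (144.827,109.761) → (103.864,95.051)

[3] `<path>` cubic bezier, #008000→score S507 F2216: (254.921,118.365) → (250.511,111.798) → (248.350,90.175) → (251.994,67.542) → (264.999,57.941)

[4] `<rect>` rectangle, #008000→score S507 F2216: (132.140,91.839) → (255.524,91.839) → (255.524,23.346) → (132.140,23.346) → (132.140,91.839) (closed)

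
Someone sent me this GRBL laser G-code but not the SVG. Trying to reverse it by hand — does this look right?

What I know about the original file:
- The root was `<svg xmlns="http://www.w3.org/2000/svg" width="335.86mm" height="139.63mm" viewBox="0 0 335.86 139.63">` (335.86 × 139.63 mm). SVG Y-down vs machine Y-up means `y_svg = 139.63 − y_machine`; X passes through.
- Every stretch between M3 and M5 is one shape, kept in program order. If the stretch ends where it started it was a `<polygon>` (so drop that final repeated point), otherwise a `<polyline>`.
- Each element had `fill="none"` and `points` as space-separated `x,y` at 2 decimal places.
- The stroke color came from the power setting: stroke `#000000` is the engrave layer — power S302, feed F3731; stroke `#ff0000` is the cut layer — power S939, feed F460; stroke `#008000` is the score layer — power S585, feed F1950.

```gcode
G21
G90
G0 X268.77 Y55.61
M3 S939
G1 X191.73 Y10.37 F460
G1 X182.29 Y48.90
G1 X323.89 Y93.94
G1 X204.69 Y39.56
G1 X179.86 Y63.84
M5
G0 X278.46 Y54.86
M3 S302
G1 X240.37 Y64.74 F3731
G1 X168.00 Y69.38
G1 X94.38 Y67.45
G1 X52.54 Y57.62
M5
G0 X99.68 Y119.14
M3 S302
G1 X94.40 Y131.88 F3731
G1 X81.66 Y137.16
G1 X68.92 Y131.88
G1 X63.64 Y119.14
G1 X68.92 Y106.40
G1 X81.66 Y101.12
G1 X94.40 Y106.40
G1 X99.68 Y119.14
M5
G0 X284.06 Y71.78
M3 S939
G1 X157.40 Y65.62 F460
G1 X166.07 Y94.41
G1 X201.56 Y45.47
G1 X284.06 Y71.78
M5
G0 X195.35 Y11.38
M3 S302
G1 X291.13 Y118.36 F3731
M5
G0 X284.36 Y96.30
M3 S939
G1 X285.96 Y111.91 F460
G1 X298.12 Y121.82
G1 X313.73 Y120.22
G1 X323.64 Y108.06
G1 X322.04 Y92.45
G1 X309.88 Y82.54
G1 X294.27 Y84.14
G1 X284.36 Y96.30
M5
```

<svg xmlns="http://www.w3.org/2000/svg" width="335.86mm" height="139.63mm" viewBox="0 0 335.86 139.63">
  <polyline points="268.77,84.02 191.73,129.26 182.29,90.73 323.89,45.69 204.69,100.07 179.86,75.79" fill="none" stroke="#ff0000"/>
  <polyline points="278.46,84.77 240.37,74.89 168.00,70.25 94.38,72.18 52.54,82.01" fill="none" stroke="#000000"/>
  <polygon points="99.68,20.49 94.40,7.75 81.66,2.47 68.92,7.75 63.64,20.49 68.92,33.23 81.66,38.51 94.40,33.23" fill="none" stroke="#000000"/>
  <polygon points="284.06,67.85 157.40,74.01 166.07,45.22 201.56,94.16" fill="none" stroke="#ff0000"/>
  <polyline points="195.35,128.25 291.13,21.27" fill="none" stroke="#000000"/>
  <polygon points="284.36,43.33 285.96,27.72 298.12,17.81 313.73,19.41 323.64,31.57 322.04,47.18 309.88,57.09 294.27,55.49" fill="none" stroke="#ff0000"/>
</svg>

Machine Y-up, SVG Y-down with viewBox height 139.63, so y_svg = 139.63 − y_machine; X carries over.

Run 1: the run's S939 means `#ff0000` (cut). The run is open, so emit a `<polyline>` with points (Y-flipped): 268.77,84.02 191.73,129.26 182.29,90.73 323.89,45.69 204.69,100.07 179.86,75.79.

Run 2: S302 ⇒ engrave layer `#000000`. The run is open, so emit a `<polyline>` with points (Y-flipped): 278.46,84.77 240.37,74.89 168.00,70.25 94.38,72.18 52.54,82.01.

Run 3: the run's S302 means `#000000` (engrave). The run returns to its start, so emit a `<polygon>` with points (Y-flipped): 99.68,20.49 94.40,7.75 81.66,2.47 68.92,7.75 63.64,20.49 68.92,33.23 81.66,38.51 94.40,33.23.

Run 4: S939 ⇒ cut layer `#ff0000`. The run returns to its start, so emit a `<polygon>` with points (Y-flipped): 284.06,67.85 157.40,74.01 166.07,45.22 201.56,94.16.

Run 5: power S302 maps to stroke `#000000` (engrave). The run is open, so emit a `<polyline>` with points (Y-flipped): 195.35,128.25 291.13,21.27.

Run 6: the run's S939 means `#ff0000` (cut). The run returns to its start, so emit a `<polygon>` with points (Y-flipped): 284.36,43.33 285.96,27.72 298.12,17.81 313.73,19.41 323.64,31.57 322.04,47.18 309.88,57.09 294.27,55.49.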